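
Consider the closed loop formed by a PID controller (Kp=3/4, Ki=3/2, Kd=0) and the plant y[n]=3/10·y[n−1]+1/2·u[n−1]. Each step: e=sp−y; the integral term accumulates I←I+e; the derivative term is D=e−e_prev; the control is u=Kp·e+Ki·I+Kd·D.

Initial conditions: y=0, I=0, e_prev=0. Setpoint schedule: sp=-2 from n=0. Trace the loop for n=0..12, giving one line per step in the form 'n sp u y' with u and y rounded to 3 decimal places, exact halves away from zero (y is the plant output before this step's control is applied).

0 -2 -4.500 0.000
1 -2 -2.438 -2.250
2 -2 -2.864 -1.894
3 -2 -2.784 -2.000
4 -2 -2.802 -1.992
5 -2 -2.799 -1.999
6 -2 -2.800 -1.999
7 -2 -2.800 -2.000
8 -2 -2.800 -2.000
9 -2 -2.800 -2.000
10 -2 -2.800 -2.000
11 -2 -2.800 -2.000
12 -2 -2.800 -2.000

(exact arithmetic carried between steps; '≈' marks a value shown rounded to 6 d.p. or computed from one; I and e_prev carry over from the previous line; the table rounds u and y to 3 d.p., halves away from zero)
n=0: y=0, sp=-2, e=sp−y=-2; I=-2, D=e−e_prev=-2; u=3/4·(-2)+3/2·(-2)+0·(-2)=-4.5; next y=3/10·0+1/2·(-4.5)=-2.25
n=1: y=-2.25, sp=-2, e=sp−y=0.25; I=-1.75, D=e−e_prev=2.25; u=3/4·0.25+3/2·(-1.75)+0·2.25=-2.4375; next y=3/10·(-2.25)+1/2·(-2.4375)=-1.89375
n=2: y=-1.89375, sp=-2, e=sp−y=-0.10625; I=-1.85625, D=e−e_prev=-0.35625; u=3/4·(-0.10625)+3/2·(-1.85625)+0·(-0.35625)≈-2.864063; next y=3/10·(-1.89375)+1/2·(-2.864063)≈-2.000156
n=3: y≈-2.000156, sp=-2, e=sp−y≈0.000156; I≈-1.856094, D=e−e_prev≈0.106406; u=3/4·0.000156+3/2·(-1.856094)+0·0.106406≈-2.784023; next y=3/10·(-2.000156)+1/2·(-2.784023)≈-1.992059
n=4: y≈-1.992059, sp=-2, e=sp−y≈-0.007941; I≈-1.864035, D=e−e_prev≈-0.008098; u=3/4·(-0.007941)+3/2·(-1.864035)+0·(-0.008098)≈-2.802009; next y=3/10·(-1.992059)+1/2·(-2.802009)≈-1.998622
n=5: y≈-1.998622, sp=-2, e=sp−y≈-0.001378; I≈-1.865413, D=e−e_prev≈0.006563; u=3/4·(-0.001378)+3/2·(-1.865413)+0·0.006563≈-2.799153; next y=3/10·(-1.998622)+1/2·(-2.799153)≈-1.999163
n=6: y≈-1.999163, sp=-2, e=sp−y≈-0.000837; I≈-1.866250, D=e−e_prev≈0.000541; u=3/4·(-0.000837)+3/2·(-1.866250)+0·0.000541≈-2.800002; next y=3/10·(-1.999163)+1/2·(-2.800002)≈-1.999750
n=7: y≈-1.999750, sp=-2, e=sp−y≈-0.000250; I≈-1.866500, D=e−e_prev≈0.000587; u=3/4·(-0.000250)+3/2·(-1.866500)+0·0.000587≈-2.799937; next y=3/10·(-1.999750)+1/2·(-2.799937)≈-1.999894
n=8: y≈-1.999894, sp=-2, e=sp−y≈-0.000106; I≈-1.866606, D=e−e_prev≈0.000143; u=3/4·(-0.000106)+3/2·(-1.866606)+0·0.000143≈-2.799989; next y=3/10·(-1.999894)+1/2·(-2.799989)≈-1.999963
n=9: y≈-1.999963, sp=-2, e=sp−y≈-0.000037; I≈-1.866644, D=e−e_prev≈0.000069; u=3/4·(-0.000037)+3/2·(-1.866644)+0·0.000069≈-2.799993; next y=3/10·(-1.999963)+1/2·(-2.799993)≈-1.999985
n=10: y≈-1.999985, sp=-2, e=sp−y≈-0.000015; I≈-1.866658, D=e−e_prev≈0.000023; u=3/4·(-0.000015)+3/2·(-1.866658)+0·0.000023≈-2.799998; next y=3/10·(-1.999985)+1/2·(-2.799998)≈-1.999995
n=11: y≈-1.999995, sp=-2, e=sp−y≈-0.000005; I≈-1.866663, D=e−e_prev≈0.000009; u=3/4·(-0.000005)+3/2·(-1.866663)+0·0.000009≈-2.799999; next y=3/10·(-1.999995)+1/2·(-2.799999)≈-1.999998
n=12: y≈-1.999998, sp=-2, e=sp−y≈-0.000002; I≈-1.866665, D=e−e_prev≈0.000003; u=3/4·(-0.000002)+3/2·(-1.866665)+0·0.000003≈-2.800000; next y=3/10·(-1.999998)+1/2·(-2.800000)≈-1.999999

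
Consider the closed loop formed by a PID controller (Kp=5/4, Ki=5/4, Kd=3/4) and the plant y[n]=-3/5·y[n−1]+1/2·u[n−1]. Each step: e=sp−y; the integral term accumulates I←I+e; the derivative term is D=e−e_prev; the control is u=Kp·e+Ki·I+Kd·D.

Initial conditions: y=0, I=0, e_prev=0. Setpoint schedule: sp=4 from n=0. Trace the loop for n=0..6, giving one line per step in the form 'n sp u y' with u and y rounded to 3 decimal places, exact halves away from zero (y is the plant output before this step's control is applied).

(exact arithmetic carried between steps; '≈' marks a value shown rounded to 6 d.p. or computed from one; I and e_prev carry over from the previous line; the table rounds u and y to 3 d.p., halves away from zero)
n=0: y=0, sp=4, e=sp−y=4; I=4, D=e−e_prev=4; u=5/4·4+5/4·4+3/4·4=13; next y=-3/5·0+1/2·13=6.5
n=1: y=6.5, sp=4, e=sp−y=-2.5; I=1.5, D=e−e_prev=-6.5; u=5/4·(-2.5)+5/4·1.5+3/4·(-6.5)=-6.125; next y=-3/5·6.5+1/2·(-6.125)=-6.9625
n=2: y=-6.9625, sp=4, e=sp−y=10.9625; I=12.4625, D=e−e_prev=13.4625; u=5/4·10.9625+5/4·12.4625+3/4·13.4625=39.378125; next y=-3/5·(-6.9625)+1/2·39.378125≈23.866563
n=3: y≈23.866563, sp=4, e=sp−y≈-19.866563; I≈-7.404063, D=e−e_prev≈-30.829063; u=5/4·(-19.866563)+5/4·(-7.404063)+3/4·(-30.829063)≈-57.210078; next y=-3/5·23.866563+1/2·(-57.210078)≈-42.924977
n=4: y≈-42.924977, sp=4, e=sp−y≈46.924977; I≈39.520914, D=e−e_prev≈66.791539; u=5/4·46.924977+5/4·39.520914+3/4·66.791539≈158.151018; next y=-3/5·(-42.924977)+1/2·158.151018≈104.830495
n=5: y≈104.830495, sp=4, e=sp−y≈-100.830495; I≈-61.309581, D=e−e_prev≈-147.755471; u=5/4·(-100.830495)+5/4·(-61.309581)+3/4·(-147.755471)≈-313.491698; next y=-3/5·104.830495+1/2·(-313.491698)≈-219.644146
n=6: y≈-219.644146, sp=4, e=sp−y≈223.644146; I≈162.334565, D=e−e_prev≈324.474640; u=5/4·223.644146+5/4·162.334565+3/4·324.474640≈725.829369; next y=-3/5·(-219.644146)+1/2·725.829369≈494.701172

0 4 13.000 0.000
1 4 -6.125 6.500
2 4 39.378 -6.963
3 4 -57.210 23.867
4 4 158.151 -42.925
5 4 -313.492 104.830
6 4 725.829 -219.644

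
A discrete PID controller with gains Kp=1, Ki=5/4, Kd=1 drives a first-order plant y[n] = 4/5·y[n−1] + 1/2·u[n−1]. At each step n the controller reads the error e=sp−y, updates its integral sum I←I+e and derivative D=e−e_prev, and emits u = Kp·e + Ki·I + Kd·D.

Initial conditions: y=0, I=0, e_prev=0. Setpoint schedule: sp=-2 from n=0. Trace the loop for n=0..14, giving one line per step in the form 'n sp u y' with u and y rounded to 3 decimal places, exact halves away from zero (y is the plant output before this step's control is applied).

(exact arithmetic carried between steps; '≈' marks a value shown rounded to 6 d.p. or computed from one; I and e_prev carry over from the previous line; the table rounds u and y to 3 d.p., halves away from zero)
n=0: y=0, sp=-2, e=sp−y=-2; I=-2, D=e−e_prev=-2; u=1·(-2)+5/4·(-2)+1·(-2)=-6.5; next y=4/5·0+1/2·(-6.5)=-3.25
n=1: y=-3.25, sp=-2, e=sp−y=1.25; I=-0.75, D=e−e_prev=3.25; u=1·1.25+5/4·(-0.75)+1·3.25=3.5625; next y=4/5·(-3.25)+1/2·3.5625=-0.81875
n=2: y=-0.81875, sp=-2, e=sp−y=-1.18125; I=-1.93125, D=e−e_prev=-2.43125; u=1·(-1.18125)+5/4·(-1.93125)+1·(-2.43125)≈-6.026563; next y=4/5·(-0.81875)+1/2·(-6.026563)≈-3.668281
n=3: y≈-3.668281, sp=-2, e=sp−y≈1.668281; I≈-0.262969, D=e−e_prev≈2.849531; u=1·1.668281+5/4·(-0.262969)+1·2.849531≈4.189102; next y=4/5·(-3.668281)+1/2·4.189102≈-0.840074
n=4: y≈-0.840074, sp=-2, e=sp−y≈-1.159926; I≈-1.422895, D=e−e_prev≈-2.828207; u=1·(-1.159926)+5/4·(-1.422895)+1·(-2.828207)≈-5.766751; next y=4/5·(-0.840074)+1/2·(-5.766751)≈-3.555435
n=5: y≈-3.555435, sp=-2, e=sp−y≈1.555435; I≈0.132540, D=e−e_prev≈2.715361; u=1·1.555435+5/4·0.132540+1·2.715361≈4.436471; next y=4/5·(-3.555435)+1/2·4.436471≈-0.626112
n=6: y≈-0.626112, sp=-2, e=sp−y≈-1.373888; I≈-1.241347, D=e−e_prev≈-2.929322; u=1·(-1.373888)+5/4·(-1.241347)+1·(-2.929322)≈-5.854894; next y=4/5·(-0.626112)+1/2·(-5.854894)≈-3.428337
n=7: y≈-3.428337, sp=-2, e=sp−y≈1.428337; I≈0.186990, D=e−e_prev≈2.802225; u=1·1.428337+5/4·0.186990+1·2.802225≈4.464299; next y=4/5·(-3.428337)+1/2·4.464299≈-0.510520
n=8: y≈-0.510520, sp=-2, e=sp−y≈-1.489480; I≈-1.302490, D=e−e_prev≈-2.917817; u=1·(-1.489480)+5/4·(-1.302490)+1·(-2.917817)≈-6.035409; next y=4/5·(-0.510520)+1/2·(-6.035409)≈-3.426121
n=9: y≈-3.426121, sp=-2, e=sp−y≈1.426121; I≈0.123631, D=e−e_prev≈2.915600; u=1·1.426121+5/4·0.123631+1·2.915600≈4.496260; next y=4/5·(-3.426121)+1/2·4.496260≈-0.492767
n=10: y≈-0.492767, sp=-2, e=sp−y≈-1.507233; I≈-1.383603, D=e−e_prev≈-2.933354; u=1·(-1.507233)+5/4·(-1.383603)+1·(-2.933354)≈-6.170090; next y=4/5·(-0.492767)+1/2·(-6.170090)≈-3.479259
n=11: y≈-3.479259, sp=-2, e=sp−y≈1.479259; I≈0.095656, D=e−e_prev≈2.986492; u=1·1.479259+5/4·0.095656+1·2.986492≈4.585320; next y=4/5·(-3.479259)+1/2·4.585320≈-0.490747
n=12: y≈-0.490747, sp=-2, e=sp−y≈-1.509253; I≈-1.413597, D=e−e_prev≈-2.988512; u=1·(-1.509253)+5/4·(-1.413597)+1·(-2.988512)≈-6.264762; next y=4/5·(-0.490747)+1/2·(-6.264762)≈-3.524978
n=13: y≈-3.524978, sp=-2, e=sp−y≈1.524978; I≈0.111381, D=e−e_prev≈3.034232; u=1·1.524978+5/4·0.111381+1·3.034232≈4.698436; next y=4/5·(-3.524978)+1/2·4.698436≈-0.470765
n=14: y≈-0.470765, sp=-2, e=sp−y≈-1.529235; I≈-1.417854, D=e−e_prev≈-3.054214; u=1·(-1.529235)+5/4·(-1.417854)+1·(-3.054214)≈-6.355767; next y=4/5·(-0.470765)+1/2·(-6.355767)≈-3.554495

0 -2 -6.500 0.000
1 -2 3.563 -3.250
2 -2 -6.027 -0.819
3 -2 4.189 -3.668
4 -2 -5.767 -0.840
5 -2 4.436 -3.555
6 -2 -5.855 -0.626
7 -2 4.464 -3.428
8 -2 -6.035 -0.511
9 -2 4.496 -3.426
10 -2 -6.170 -0.493
11 -2 4.585 -3.479
12 -2 -6.265 -0.491
13 -2 4.698 -3.525
14 -2 -6.356 -0.471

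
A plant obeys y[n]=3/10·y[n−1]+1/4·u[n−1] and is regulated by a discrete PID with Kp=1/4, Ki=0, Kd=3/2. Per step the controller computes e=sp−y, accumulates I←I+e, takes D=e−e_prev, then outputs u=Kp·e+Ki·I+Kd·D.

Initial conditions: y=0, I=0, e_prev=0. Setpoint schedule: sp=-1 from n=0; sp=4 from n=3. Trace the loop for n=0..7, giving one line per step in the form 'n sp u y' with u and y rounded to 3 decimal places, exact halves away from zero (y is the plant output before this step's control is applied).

0 -1 -1.750 0.000
1 -1 0.516 -0.438
2 -1 -0.902 -0.002
3 4 8.892 -0.226
4 4 -3.111 2.155
5 4 4.462 -0.131
6 4 -1.080 1.076
7 4 2.522 0.053

(exact arithmetic carried between steps; '≈' marks a value shown rounded to 6 d.p. or computed from one; I and e_prev carry over from the previous line; the table rounds u and y to 3 d.p., halves away from zero)
n=0: y=0, sp=-1, e=sp−y=-1; I=-1, D=e−e_prev=-1; u=1/4·(-1)+0·(-1)+3/2·(-1)=-1.75; next y=3/10·0+1/4·(-1.75)=-0.4375
n=1: y=-0.4375, sp=-1, e=sp−y=-0.5625; I=-1.5625, D=e−e_prev=0.4375; u=1/4·(-0.5625)+0·(-1.5625)+3/2·0.4375=0.515625; next y=3/10·(-0.4375)+1/4·0.515625≈-0.002344
n=2: y≈-0.002344, sp=-1, e=sp−y≈-0.997656; I≈-2.560156, D=e−e_prev≈-0.435156; u=1/4·(-0.997656)+0·(-2.560156)+3/2·(-0.435156)≈-0.902148; next y=3/10·(-0.002344)+1/4·(-0.902148)≈-0.226240
n=3: y≈-0.226240, sp=4, e=sp−y≈4.226240; I≈1.666084, D=e−e_prev≈5.223896; u=1/4·4.226240+0·1.666084+3/2·5.223896≈8.892405; next y=3/10·(-0.226240)+1/4·8.892405≈2.155229
n=4: y≈2.155229, sp=4, e=sp−y≈1.844771; I≈3.510855, D=e−e_prev≈-2.381469; u=1/4·1.844771+0·3.510855+3/2·(-2.381469)≈-3.111011; next y=3/10·2.155229+1/4·(-3.111011)≈-0.131184
n=5: y≈-0.131184, sp=4, e=sp−y≈4.131184; I≈7.642039, D=e−e_prev≈2.286413; u=1/4·4.131184+0·7.642039+3/2·2.286413≈4.462416; next y=3/10·(-0.131184)+1/4·4.462416≈1.076249
n=6: y≈1.076249, sp=4, e=sp−y≈2.923751; I≈10.565790, D=e−e_prev≈-1.207433; u=1/4·2.923751+0·10.565790+3/2·(-1.207433)≈-1.080211; next y=3/10·1.076249+1/4·(-1.080211)≈0.052822
n=7: y≈0.052822, sp=4, e=sp−y≈3.947178; I≈14.512968, D=e−e_prev≈1.023427; u=1/4·3.947178+0·14.512968+3/2·1.023427≈2.521935; next y=3/10·0.052822+1/4·2.521935≈0.646330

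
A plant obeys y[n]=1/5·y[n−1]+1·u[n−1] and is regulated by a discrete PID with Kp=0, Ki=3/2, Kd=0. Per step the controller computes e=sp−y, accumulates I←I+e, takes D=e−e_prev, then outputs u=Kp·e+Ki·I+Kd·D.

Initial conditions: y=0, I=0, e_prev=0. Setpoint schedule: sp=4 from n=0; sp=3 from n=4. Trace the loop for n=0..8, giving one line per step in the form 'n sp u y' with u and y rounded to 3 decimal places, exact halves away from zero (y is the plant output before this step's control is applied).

(exact arithmetic carried between steps; '≈' marks a value shown rounded to 6 d.p. or computed from one; I and e_prev carry over from the previous line; the table rounds u and y to 3 d.p., halves away from zero)
n=0: y=0, sp=4, e=sp−y=4; I=4, D=e−e_prev=4; u=0·4+3/2·4+0·4=6; next y=1/5·0+1·6=6
n=1: y=6, sp=4, e=sp−y=-2; I=2, D=e−e_prev=-6; u=0·(-2)+3/2·2+0·(-6)=3; next y=1/5·6+1·3=4.2
n=2: y=4.2, sp=4, e=sp−y=-0.2; I=1.8, D=e−e_prev=1.8; u=0·(-0.2)+3/2·1.8+0·1.8=2.7; next y=1/5·4.2+1·2.7=3.54
n=3: y=3.54, sp=4, e=sp−y=0.46; I=2.26, D=e−e_prev=0.66; u=0·0.46+3/2·2.26+0·0.66=3.39; next y=1/5·3.54+1·3.39=4.098
n=4: y=4.098, sp=3, e=sp−y=-1.098; I=1.162, D=e−e_prev=-1.558; u=0·(-1.098)+3/2·1.162+0·(-1.558)=1.743; next y=1/5·4.098+1·1.743=2.5626
n=5: y=2.5626, sp=3, e=sp−y=0.4374; I=1.5994, D=e−e_prev=1.5354; u=0·0.4374+3/2·1.5994+0·1.5354=2.3991; next y=1/5·2.5626+1·2.3991=2.91162
n=6: y=2.91162, sp=3, e=sp−y=0.08838; I=1.68778, D=e−e_prev=-0.34902; u=0·0.08838+3/2·1.68778+0·(-0.34902)=2.53167; next y=1/5·2.91162+1·2.53167=3.113994
n=7: y=3.113994, sp=3, e=sp−y=-0.113994; I=1.573786, D=e−e_prev=-0.202374; u=0·(-0.113994)+3/2·1.573786+0·(-0.202374)=2.360679; next y=1/5·3.113994+1·2.360679≈2.983478
n=8: y≈2.983478, sp=3, e=sp−y≈0.016522; I≈1.590308, D=e−e_prev≈0.130516; u=0·0.016522+3/2·1.590308+0·0.130516≈2.385462; next y=1/5·2.983478+1·2.385462≈2.982158

0 4 6.000 0.000
1 4 3.000 6.000
2 4 2.700 4.200
3 4 3.390 3.540
4 3 1.743 4.098
5 3 2.399 2.563
6 3 2.532 2.912
7 3 2.361 3.114
8 3 2.385 2.983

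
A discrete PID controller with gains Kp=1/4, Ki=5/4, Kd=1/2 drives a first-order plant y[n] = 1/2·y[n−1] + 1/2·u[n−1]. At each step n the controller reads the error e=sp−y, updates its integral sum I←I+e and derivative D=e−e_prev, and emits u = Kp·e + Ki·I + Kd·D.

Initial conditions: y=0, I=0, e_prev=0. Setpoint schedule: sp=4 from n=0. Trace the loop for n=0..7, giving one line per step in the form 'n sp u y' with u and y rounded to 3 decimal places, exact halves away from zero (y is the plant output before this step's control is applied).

(exact arithmetic carried between steps; '≈' marks a value shown rounded to 6 d.p. or computed from one; I and e_prev carry over from the previous line; the table rounds u and y to 3 d.p., halves away from zero)
n=0: y=0, sp=4, e=sp−y=4; I=4, D=e−e_prev=4; u=1/4·4+5/4·4+1/2·4=8; next y=1/2·0+1/2·8=4
n=1: y=4, sp=4, e=sp−y=0; I=4, D=e−e_prev=-4; u=1/4·0+5/4·4+1/2·(-4)=3; next y=1/2·4+1/2·3=3.5
n=2: y=3.5, sp=4, e=sp−y=0.5; I=4.5, D=e−e_prev=0.5; u=1/4·0.5+5/4·4.5+1/2·0.5=6; next y=1/2·3.5+1/2·6=4.75
n=3: y=4.75, sp=4, e=sp−y=-0.75; I=3.75, D=e−e_prev=-1.25; u=1/4·(-0.75)+5/4·3.75+1/2·(-1.25)=3.875; next y=1/2·4.75+1/2·3.875=4.3125
n=4: y=4.3125, sp=4, e=sp−y=-0.3125; I=3.4375, D=e−e_prev=0.4375; u=1/4·(-0.3125)+5/4·3.4375+1/2·0.4375=4.4375; next y=1/2·4.3125+1/2·4.4375=4.375
n=5: y=4.375, sp=4, e=sp−y=-0.375; I=3.0625, D=e−e_prev=-0.0625; u=1/4·(-0.375)+5/4·3.0625+1/2·(-0.0625)=3.703125; next y=1/2·4.375+1/2·3.703125≈4.039063
n=6: y≈4.039063, sp=4, e=sp−y≈-0.039063; I≈3.023438, D=e−e_prev≈0.335938; u=1/4·(-0.039063)+5/4·3.023438+1/2·0.335938≈3.9375; next y=1/2·4.039063+1/2·3.9375≈3.988281
n=7: y≈3.988281, sp=4, e=sp−y≈0.011719; I≈3.035156, D=e−e_prev≈0.050781; u=1/4·0.011719+5/4·3.035156+1/2·0.050781≈3.822266; next y=1/2·3.988281+1/2·3.822266≈3.905273

0 4 8.000 0.000
1 4 3.000 4.000
2 4 6.000 3.500
3 4 3.875 4.750
4 4 4.438 4.313
5 4 3.703 4.375
6 4 3.938 4.039
7 4 3.822 3.988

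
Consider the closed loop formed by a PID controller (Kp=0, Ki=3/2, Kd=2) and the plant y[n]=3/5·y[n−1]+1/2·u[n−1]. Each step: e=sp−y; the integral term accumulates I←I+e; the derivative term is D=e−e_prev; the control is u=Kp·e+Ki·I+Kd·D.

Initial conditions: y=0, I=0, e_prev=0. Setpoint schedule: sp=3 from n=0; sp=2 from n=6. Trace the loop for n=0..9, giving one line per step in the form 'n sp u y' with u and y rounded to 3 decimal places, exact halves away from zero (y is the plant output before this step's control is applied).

(exact arithmetic carried between steps; '≈' marks a value shown rounded to 6 d.p. or computed from one; I and e_prev carry over from the previous line; the table rounds u and y to 3 d.p., halves away from zero)
n=0: y=0, sp=3, e=sp−y=3; I=3, D=e−e_prev=3; u=0·3+3/2·3+2·3=10.5; next y=3/5·0+1/2·10.5=5.25
n=1: y=5.25, sp=3, e=sp−y=-2.25; I=0.75, D=e−e_prev=-5.25; u=0·(-2.25)+3/2·0.75+2·(-5.25)=-9.375; next y=3/5·5.25+1/2·(-9.375)=-1.5375
n=2: y=-1.5375, sp=3, e=sp−y=4.5375; I=5.2875, D=e−e_prev=6.7875; u=0·4.5375+3/2·5.2875+2·6.7875=21.50625; next y=3/5·(-1.5375)+1/2·21.50625=9.830625
n=3: y=9.830625, sp=3, e=sp−y=-6.830625; I=-1.543125, D=e−e_prev=-11.368125; u=0·(-6.830625)+3/2·(-1.543125)+2·(-11.368125)≈-25.050938; next y=3/5·9.830625+1/2·(-25.050938)≈-6.627094
n=4: y≈-6.627094, sp=3, e=sp−y≈9.627094; I≈8.083969, D=e−e_prev≈16.457719; u=0·9.627094+3/2·8.083969+2·16.457719≈45.041391; next y=3/5·(-6.627094)+1/2·45.041391≈18.544439
n=5: y≈18.544439, sp=3, e=sp−y≈-15.544439; I≈-7.460470, D=e−e_prev≈-25.171533; u=0·(-15.544439)+3/2·(-7.460470)+2·(-25.171533)≈-61.533771; next y=3/5·18.544439+1/2·(-61.533771)≈-19.640222
n=6: y≈-19.640222, sp=2, e=sp−y≈21.640222; I≈14.179752, D=e−e_prev≈37.184661; u=0·21.640222+3/2·14.179752+2·37.184661≈95.638950; next y=3/5·(-19.640222)+1/2·95.638950≈36.035342
n=7: y≈36.035342, sp=2, e=sp−y≈-34.035342; I≈-19.855590, D=e−e_prev≈-55.675564; u=0·(-34.035342)+3/2·(-19.855590)+2·(-55.675564)≈-141.134513; next y=3/5·36.035342+1/2·(-141.134513)≈-48.946051
n=8: y≈-48.946051, sp=2, e=sp−y≈50.946051; I≈31.090461, D=e−e_prev≈84.981393; u=0·50.946051+3/2·31.090461+2·84.981393≈216.598478; next y=3/5·(-48.946051)+1/2·216.598478≈78.931608
n=9: y≈78.931608, sp=2, e=sp−y≈-76.931608; I≈-45.841147, D=e−e_prev≈-127.877660; u=0·(-76.931608)+3/2·(-45.841147)+2·(-127.877660)≈-324.517039; next y=3/5·78.931608+1/2·(-324.517039)≈-114.899555

0 3 10.500 0.000
1 3 -9.375 5.250
2 3 21.506 -1.538
3 3 -25.051 9.831
4 3 45.041 -6.627
5 3 -61.534 18.544
6 2 95.639 -19.640
7 2 -141.135 36.035
8 2 216.598 -48.946
9 2 -324.517 78.932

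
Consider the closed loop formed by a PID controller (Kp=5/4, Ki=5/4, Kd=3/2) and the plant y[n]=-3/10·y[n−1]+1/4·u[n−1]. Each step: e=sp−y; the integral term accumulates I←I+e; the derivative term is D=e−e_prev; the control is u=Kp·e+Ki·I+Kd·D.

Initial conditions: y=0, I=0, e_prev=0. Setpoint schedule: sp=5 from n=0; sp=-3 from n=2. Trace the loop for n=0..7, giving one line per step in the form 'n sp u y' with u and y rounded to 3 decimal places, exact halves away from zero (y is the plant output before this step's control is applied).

(exact arithmetic carried between steps; '≈' marks a value shown rounded to 6 d.p. or computed from one; I and e_prev carry over from the previous line; the table rounds u and y to 3 d.p., halves away from zero)
n=0: y=0, sp=5, e=sp−y=5; I=5, D=e−e_prev=5; u=5/4·5+5/4·5+3/2·5=20; next y=-3/10·0+1/4·20=5
n=1: y=5, sp=5, e=sp−y=0; I=5, D=e−e_prev=-5; u=5/4·0+5/4·5+3/2·(-5)=-1.25; next y=-3/10·5+1/4·(-1.25)=-1.8125
n=2: y=-1.8125, sp=-3, e=sp−y=-1.1875; I=3.8125, D=e−e_prev=-1.1875; u=5/4·(-1.1875)+5/4·3.8125+3/2·(-1.1875)=1.5; next y=-3/10·(-1.8125)+1/4·1.5=0.91875
n=3: y=0.91875, sp=-3, e=sp−y=-3.91875; I=-0.10625, D=e−e_prev=-2.73125; u=5/4·(-3.91875)+5/4·(-0.10625)+3/2·(-2.73125)=-9.128125; next y=-3/10·0.91875+1/4·(-9.128125)≈-2.557656
n=4: y≈-2.557656, sp=-3, e=sp−y≈-0.442344; I≈-0.548594, D=e−e_prev≈3.476406; u=5/4·(-0.442344)+5/4·(-0.548594)+3/2·3.476406≈3.975938; next y=-3/10·(-2.557656)+1/4·3.975938≈1.761281
n=5: y≈1.761281, sp=-3, e=sp−y≈-4.761281; I≈-5.309875, D=e−e_prev≈-4.318938; u=5/4·(-4.761281)+5/4·(-5.309875)+3/2·(-4.318938)≈-19.067352; next y=-3/10·1.761281+1/4·(-19.067352)≈-5.295222
n=6: y≈-5.295222, sp=-3, e=sp−y≈2.295222; I≈-3.014653, D=e−e_prev≈7.056504; u=5/4·2.295222+5/4·(-3.014653)+3/2·7.056504≈9.685467; next y=-3/10·(-5.295222)+1/4·9.685467≈4.009933
n=7: y≈4.009933, sp=-3, e=sp−y≈-7.009933; I≈-10.024586, D=e−e_prev≈-9.305156; u=5/4·(-7.009933)+5/4·(-10.024586)+3/2·(-9.305156)≈-35.250883; next y=-3/10·4.009933+1/4·(-35.250883)≈-10.015701

0 5 20.000 0.000
1 5 -1.250 5.000
2 -3 1.500 -1.813
3 -3 -9.128 0.919
4 -3 3.976 -2.558
5 -3 -19.067 1.761
6 -3 9.685 -5.295
7 -3 -35.251 4.010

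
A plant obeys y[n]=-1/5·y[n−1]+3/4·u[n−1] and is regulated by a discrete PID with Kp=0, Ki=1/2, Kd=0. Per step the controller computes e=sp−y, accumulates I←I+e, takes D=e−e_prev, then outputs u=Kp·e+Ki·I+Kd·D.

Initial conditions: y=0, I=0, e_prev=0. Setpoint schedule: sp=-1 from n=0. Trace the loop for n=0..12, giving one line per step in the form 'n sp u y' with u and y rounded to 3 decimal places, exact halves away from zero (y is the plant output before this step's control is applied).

(exact arithmetic carried between steps; '≈' marks a value shown rounded to 6 d.p. or computed from one; I and e_prev carry over from the previous line; the table rounds u and y to 3 d.p., halves away from zero)
n=0: y=0, sp=-1, e=sp−y=-1; I=-1, D=e−e_prev=-1; u=0·(-1)+1/2·(-1)+0·(-1)=-0.5; next y=-1/5·0+3/4·(-0.5)=-0.375
n=1: y=-0.375, sp=-1, e=sp−y=-0.625; I=-1.625, D=e−e_prev=0.375; u=0·(-0.625)+1/2·(-1.625)+0·0.375=-0.8125; next y=-1/5·(-0.375)+3/4·(-0.8125)=-0.534375
n=2: y=-0.534375, sp=-1, e=sp−y=-0.465625; I=-2.090625, D=e−e_prev=0.159375; u=0·(-0.465625)+1/2·(-2.090625)+0·0.159375≈-1.045313; next y=-1/5·(-0.534375)+3/4·(-1.045313)≈-0.677109
n=3: y≈-0.677109, sp=-1, e=sp−y≈-0.322891; I≈-2.413516, D=e−e_prev≈0.142734; u=0·(-0.322891)+1/2·(-2.413516)+0·0.142734≈-1.206758; next y=-1/5·(-0.677109)+3/4·(-1.206758)≈-0.769646
n=4: y≈-0.769646, sp=-1, e=sp−y≈-0.230354; I≈-2.643869, D=e−e_prev≈0.092537; u=0·(-0.230354)+1/2·(-2.643869)+0·0.092537≈-1.321935; next y=-1/5·(-0.769646)+3/4·(-1.321935)≈-0.837522
n=5: y≈-0.837522, sp=-1, e=sp−y≈-0.162478; I≈-2.806348, D=e−e_prev≈0.067875; u=0·(-0.162478)+1/2·(-2.806348)+0·0.067875≈-1.403174; next y=-1/5·(-0.837522)+3/4·(-1.403174)≈-0.884876
n=6: y≈-0.884876, sp=-1, e=sp−y≈-0.115124; I≈-2.921472, D=e−e_prev≈0.047354; u=0·(-0.115124)+1/2·(-2.921472)+0·0.047354≈-1.460736; next y=-1/5·(-0.884876)+3/4·(-1.460736)≈-0.918577
n=7: y≈-0.918577, sp=-1, e=sp−y≈-0.081423; I≈-3.002895, D=e−e_prev≈0.033701; u=0·(-0.081423)+1/2·(-3.002895)+0·0.033701≈-1.501447; next y=-1/5·(-0.918577)+3/4·(-1.501447)≈-0.942370
n=8: y≈-0.942370, sp=-1, e=sp−y≈-0.057630; I≈-3.060525, D=e−e_prev≈0.023794; u=0·(-0.057630)+1/2·(-3.060525)+0·0.023794≈-1.530262; next y=-1/5·(-0.942370)+3/4·(-1.530262)≈-0.959223
n=9: y≈-0.959223, sp=-1, e=sp−y≈-0.040777; I≈-3.101302, D=e−e_prev≈0.016852; u=0·(-0.040777)+1/2·(-3.101302)+0·0.016852≈-1.550651; next y=-1/5·(-0.959223)+3/4·(-1.550651)≈-0.971144
n=10: y≈-0.971144, sp=-1, e=sp−y≈-0.028856; I≈-3.130158, D=e−e_prev≈0.011921; u=0·(-0.028856)+1/2·(-3.130158)+0·0.011921≈-1.565079; next y=-1/5·(-0.971144)+3/4·(-1.565079)≈-0.979581
n=11: y≈-0.979581, sp=-1, e=sp−y≈-0.020419; I≈-3.150578, D=e−e_prev≈0.008437; u=0·(-0.020419)+1/2·(-3.150578)+0·0.008437≈-1.575289; next y=-1/5·(-0.979581)+3/4·(-1.575289)≈-0.985550
n=12: y≈-0.985550, sp=-1, e=sp−y≈-0.014450; I≈-3.165027, D=e−e_prev≈0.005970; u=0·(-0.014450)+1/2·(-3.165027)+0·0.005970≈-1.582514; next y=-1/5·(-0.985550)+3/4·(-1.582514)≈-0.989775

0 -1 -0.500 0.000
1 -1 -0.813 -0.375
2 -1 -1.045 -0.534
3 -1 -1.207 -0.677
4 -1 -1.322 -0.770
5 -1 -1.403 -0.838
6 -1 -1.461 -0.885
7 -1 -1.501 -0.919
8 -1 -1.530 -0.942
9 -1 -1.551 -0.959
10 -1 -1.565 -0.971
11 -1 -1.575 -0.980
12 -1 -1.583 -0.986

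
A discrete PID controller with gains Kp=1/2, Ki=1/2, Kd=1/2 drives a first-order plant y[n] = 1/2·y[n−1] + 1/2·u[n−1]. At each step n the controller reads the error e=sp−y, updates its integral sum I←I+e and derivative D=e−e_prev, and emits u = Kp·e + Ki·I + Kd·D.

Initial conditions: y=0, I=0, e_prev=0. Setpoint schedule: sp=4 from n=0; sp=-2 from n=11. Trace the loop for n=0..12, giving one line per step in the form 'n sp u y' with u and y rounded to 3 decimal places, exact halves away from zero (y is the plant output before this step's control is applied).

0 4 6.000 0.000
1 4 1.500 3.000
2 4 4.625 2.250
3 4 3.344 3.438
4 4 4.289 3.391
5 4 3.896 3.840
6 4 4.159 3.868
7 4 4.021 4.013
8 4 4.081 4.017
9 4 4.026 4.049
10 4 4.035 4.038
11 -2 -4.987 4.036
12 -2 1.761 -0.476

(exact arithmetic carried between steps; '≈' marks a value shown rounded to 6 d.p. or computed from one; I and e_prev carry over from the previous line; the table rounds u and y to 3 d.p., halves away from zero)
n=0: y=0, sp=4, e=sp−y=4; I=4, D=e−e_prev=4; u=1/2·4+1/2·4+1/2·4=6; next y=1/2·0+1/2·6=3
n=1: y=3, sp=4, e=sp−y=1; I=5, D=e−e_prev=-3; u=1/2·1+1/2·5+1/2·(-3)=1.5; next y=1/2·3+1/2·1.5=2.25
n=2: y=2.25, sp=4, e=sp−y=1.75; I=6.75, D=e−e_prev=0.75; u=1/2·1.75+1/2·6.75+1/2·0.75=4.625; next y=1/2·2.25+1/2·4.625=3.4375
n=3: y=3.4375, sp=4, e=sp−y=0.5625; I=7.3125, D=e−e_prev=-1.1875; u=1/2·0.5625+1/2·7.3125+1/2·(-1.1875)=3.34375; next y=1/2·3.4375+1/2·3.34375=3.390625
n=4: y=3.390625, sp=4, e=sp−y=0.609375; I=7.921875, D=e−e_prev=0.046875; u=1/2·0.609375+1/2·7.921875+1/2·0.046875≈4.289063; next y=1/2·3.390625+1/2·4.289063≈3.839844
n=5: y≈3.839844, sp=4, e=sp−y≈0.160156; I≈8.082031, D=e−e_prev≈-0.449219; u=1/2·0.160156+1/2·8.082031+1/2·(-0.449219)≈3.896484; next y=1/2·3.839844+1/2·3.896484≈3.868164
n=6: y≈3.868164, sp=4, e=sp−y≈0.131836; I≈8.213867, D=e−e_prev≈-0.028320; u=1/2·0.131836+1/2·8.213867+1/2·(-0.028320)≈4.158691; next y=1/2·3.868164+1/2·4.158691≈4.013428
n=7: y≈4.013428, sp=4, e=sp−y≈-0.013428; I≈8.200439, D=e−e_prev≈-0.145264; u=1/2·(-0.013428)+1/2·8.200439+1/2·(-0.145264)≈4.020874; next y=1/2·4.013428+1/2·4.020874≈4.017151
n=8: y≈4.017151, sp=4, e=sp−y≈-0.017151; I≈8.183289, D=e−e_prev≈-0.003723; u=1/2·(-0.017151)+1/2·8.183289+1/2·(-0.003723)≈4.081207; next y=1/2·4.017151+1/2·4.081207≈4.049179
n=9: y≈4.049179, sp=4, e=sp−y≈-0.049179; I≈8.134109, D=e−e_prev≈-0.032028; u=1/2·(-0.049179)+1/2·8.134109+1/2·(-0.032028)≈4.026451; next y=1/2·4.049179+1/2·4.026451≈4.037815
n=10: y≈4.037815, sp=4, e=sp−y≈-0.037815; I≈8.096294, D=e−e_prev≈0.011364; u=1/2·(-0.037815)+1/2·8.096294+1/2·0.011364≈4.034922; next y=1/2·4.037815+1/2·4.034922≈4.036368
n=11: y≈4.036368, sp=-2, e=sp−y≈-6.036368; I≈2.059926, D=e−e_prev≈-5.998553; u=1/2·(-6.036368)+1/2·2.059926+1/2·(-5.998553)≈-4.987498; next y=1/2·4.036368+1/2·(-4.987498)≈-0.475565
n=12: y≈-0.475565, sp=-2, e=sp−y≈-1.524435; I≈0.535491, D=e−e_prev≈4.511933; u=1/2·(-1.524435)+1/2·0.535491+1/2·4.511933≈1.761494; next y=1/2·(-0.475565)+1/2·1.761494≈0.642965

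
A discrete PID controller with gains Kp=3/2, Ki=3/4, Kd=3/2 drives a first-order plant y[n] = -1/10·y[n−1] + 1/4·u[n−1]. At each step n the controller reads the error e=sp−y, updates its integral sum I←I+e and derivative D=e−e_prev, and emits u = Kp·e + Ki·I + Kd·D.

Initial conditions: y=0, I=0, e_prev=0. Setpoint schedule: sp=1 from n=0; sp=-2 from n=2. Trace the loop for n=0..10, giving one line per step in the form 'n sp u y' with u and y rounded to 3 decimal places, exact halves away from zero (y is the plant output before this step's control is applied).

(exact arithmetic carried between steps; '≈' marks a value shown rounded to 6 d.p. or computed from one; I and e_prev carry over from the previous line; the table rounds u and y to 3 d.p., halves away from zero)
n=0: y=0, sp=1, e=sp−y=1; I=1, D=e−e_prev=1; u=3/2·1+3/4·1+3/2·1=3.75; next y=-1/10·0+1/4·3.75=0.9375
n=1: y=0.9375, sp=1, e=sp−y=0.0625; I=1.0625, D=e−e_prev=-0.9375; u=3/2·0.0625+3/4·1.0625+3/2·(-0.9375)=-0.515625; next y=-1/10·0.9375+1/4·(-0.515625)≈-0.222656
n=2: y≈-0.222656, sp=-2, e=sp−y≈-1.777344; I≈-0.714844, D=e−e_prev≈-1.839844; u=3/2·(-1.777344)+3/4·(-0.714844)+3/2·(-1.839844)≈-5.961914; next y=-1/10·(-0.222656)+1/4·(-5.961914)≈-1.468213
n=3: y≈-1.468213, sp=-2, e=sp−y≈-0.531787; I≈-1.246631, D=e−e_prev≈1.245557; u=3/2·(-0.531787)+3/4·(-1.246631)+3/2·1.245557≈0.135681; next y=-1/10·(-1.468213)+1/4·0.135681≈0.180742
n=4: y≈0.180742, sp=-2, e=sp−y≈-2.180742; I≈-3.427372, D=e−e_prev≈-1.648954; u=3/2·(-2.180742)+3/4·(-3.427372)+3/2·(-1.648954)≈-8.315073; next y=-1/10·0.180742+1/4·(-8.315073)≈-2.096843
n=5: y≈-2.096843, sp=-2, e=sp−y≈0.096843; I≈-3.330530, D=e−e_prev≈2.277584; u=3/2·0.096843+3/4·(-3.330530)+3/2·2.277584≈1.063742; next y=-1/10·(-2.096843)+1/4·1.063742≈0.475620
n=6: y≈0.475620, sp=-2, e=sp−y≈-2.475620; I≈-5.806150, D=e−e_prev≈-2.572462; u=3/2·(-2.475620)+3/4·(-5.806150)+3/2·(-2.572462)≈-11.926736; next y=-1/10·0.475620+1/4·(-11.926736)≈-3.029246
n=7: y≈-3.029246, sp=-2, e=sp−y≈1.029246; I≈-4.776904, D=e−e_prev≈3.504866; u=3/2·1.029246+3/4·(-4.776904)+3/2·3.504866≈3.218490; next y=-1/10·(-3.029246)+1/4·3.218490≈1.107547
n=8: y≈1.107547, sp=-2, e=sp−y≈-3.107547; I≈-7.884451, D=e−e_prev≈-4.136793; u=3/2·(-3.107547)+3/4·(-7.884451)+3/2·(-4.136793)≈-16.779848; next y=-1/10·1.107547+1/4·(-16.779848)≈-4.305717
n=9: y≈-4.305717, sp=-2, e=sp−y≈2.305717; I≈-5.578734, D=e−e_prev≈5.413264; u=3/2·2.305717+3/4·(-5.578734)+3/2·5.413264≈7.394420; next y=-1/10·(-4.305717)+1/4·7.394420≈2.279177
n=10: y≈2.279177, sp=-2, e=sp−y≈-4.279177; I≈-9.857911, D=e−e_prev≈-6.584893; u=3/2·(-4.279177)+3/4·(-9.857911)+3/2·(-6.584893)≈-23.689538; next y=-1/10·2.279177+1/4·(-23.689538)≈-6.150302

0 1 3.750 0.000
1 1 -0.516 0.938
2 -2 -5.962 -0.223
3 -2 0.136 -1.468
4 -2 -8.315 0.181
5 -2 1.064 -2.097
6 -2 -11.927 0.476
7 -2 3.218 -3.029
8 -2 -16.780 1.108
9 -2 7.394 -4.306
10 -2 -23.690 2.279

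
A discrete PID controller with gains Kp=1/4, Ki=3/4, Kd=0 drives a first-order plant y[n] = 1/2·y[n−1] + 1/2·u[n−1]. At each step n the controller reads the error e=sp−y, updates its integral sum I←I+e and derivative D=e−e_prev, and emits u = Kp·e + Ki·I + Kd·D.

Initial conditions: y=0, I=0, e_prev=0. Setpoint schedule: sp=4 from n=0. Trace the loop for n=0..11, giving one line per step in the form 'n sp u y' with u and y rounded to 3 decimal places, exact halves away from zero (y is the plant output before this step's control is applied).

0 4 4.000 0.000
1 4 5.000 2.000
2 4 5.000 3.500
3 4 4.625 4.250
4 4 4.250 4.438
5 4 4.016 4.344
6 4 3.922 4.180
7 4 3.916 4.051
8 4 3.945 3.983
9 4 3.977 3.964
10 4 3.997 3.971
11 4 4.006 3.984

(exact arithmetic carried between steps; '≈' marks a value shown rounded to 6 d.p. or computed from one; I and e_prev carry over from the previous line; the table rounds u and y to 3 d.p., halves away from zero)
n=0: y=0, sp=4, e=sp−y=4; I=4, D=e−e_prev=4; u=1/4·4+3/4·4+0·4=4; next y=1/2·0+1/2·4=2
n=1: y=2, sp=4, e=sp−y=2; I=6, D=e−e_prev=-2; u=1/4·2+3/4·6+0·(-2)=5; next y=1/2·2+1/2·5=3.5
n=2: y=3.5, sp=4, e=sp−y=0.5; I=6.5, D=e−e_prev=-1.5; u=1/4·0.5+3/4·6.5+0·(-1.5)=5; next y=1/2·3.5+1/2·5=4.25
n=3: y=4.25, sp=4, e=sp−y=-0.25; I=6.25, D=e−e_prev=-0.75; u=1/4·(-0.25)+3/4·6.25+0·(-0.75)=4.625; next y=1/2·4.25+1/2·4.625=4.4375
n=4: y=4.4375, sp=4, e=sp−y=-0.4375; I=5.8125, D=e−e_prev=-0.1875; u=1/4·(-0.4375)+3/4·5.8125+0·(-0.1875)=4.25; next y=1/2·4.4375+1/2·4.25=4.34375
n=5: y=4.34375, sp=4, e=sp−y=-0.34375; I=5.46875, D=e−e_prev=0.09375; u=1/4·(-0.34375)+3/4·5.46875+0·0.09375=4.015625; next y=1/2·4.34375+1/2·4.015625≈4.179688
n=6: y≈4.179688, sp=4, e=sp−y≈-0.179688; I≈5.289063, D=e−e_prev≈0.164063; u=1/4·(-0.179688)+3/4·5.289063+0·0.164063≈3.921875; next y=1/2·4.179688+1/2·3.921875≈4.050781
n=7: y≈4.050781, sp=4, e=sp−y≈-0.050781; I≈5.238281, D=e−e_prev≈0.128906; u=1/4·(-0.050781)+3/4·5.238281+0·0.128906≈3.916016; next y=1/2·4.050781+1/2·3.916016≈3.983398
n=8: y≈3.983398, sp=4, e=sp−y≈0.016602; I≈5.254883, D=e−e_prev≈0.067383; u=1/4·0.016602+3/4·5.254883+0·0.067383≈3.945313; next y=1/2·3.983398+1/2·3.945313≈3.964355
n=9: y≈3.964355, sp=4, e=sp−y≈0.035645; I≈5.290527, D=e−e_prev≈0.019043; u=1/4·0.035645+3/4·5.290527+0·0.019043≈3.976807; next y=1/2·3.964355+1/2·3.976807≈3.970581
n=10: y≈3.970581, sp=4, e=sp−y≈0.029419; I≈5.319946, D=e−e_prev≈-0.006226; u=1/4·0.029419+3/4·5.319946+0·(-0.006226)≈3.997314; next y=1/2·3.970581+1/2·3.997314≈3.983948
n=11: y≈3.983948, sp=4, e=sp−y≈0.016052; I≈5.335999, D=e−e_prev≈-0.013367; u=1/4·0.016052+3/4·5.335999+0·(-0.013367)≈4.006012; next y=1/2·3.983948+1/2·4.006012≈3.994980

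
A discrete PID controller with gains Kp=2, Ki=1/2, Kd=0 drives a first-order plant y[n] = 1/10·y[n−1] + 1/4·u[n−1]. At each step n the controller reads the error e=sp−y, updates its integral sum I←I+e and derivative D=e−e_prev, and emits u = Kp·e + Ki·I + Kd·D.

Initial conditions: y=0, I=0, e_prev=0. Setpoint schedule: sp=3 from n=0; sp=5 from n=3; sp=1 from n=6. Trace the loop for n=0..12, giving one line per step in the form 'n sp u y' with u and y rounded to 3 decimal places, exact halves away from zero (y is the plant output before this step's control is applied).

(exact arithmetic carried between steps; '≈' marks a value shown rounded to 6 d.p. or computed from one; I and e_prev carry over from the previous line; the table rounds u and y to 3 d.p., halves away from zero)
n=0: y=0, sp=3, e=sp−y=3; I=3, D=e−e_prev=3; u=2·3+1/2·3+0·3=7.5; next y=1/10·0+1/4·7.5=1.875
n=1: y=1.875, sp=3, e=sp−y=1.125; I=4.125, D=e−e_prev=-1.875; u=2·1.125+1/2·4.125+0·(-1.875)=4.3125; next y=1/10·1.875+1/4·4.3125=1.265625
n=2: y=1.265625, sp=3, e=sp−y=1.734375; I=5.859375, D=e−e_prev=0.609375; u=2·1.734375+1/2·5.859375+0·0.609375≈6.398438; next y=1/10·1.265625+1/4·6.398438≈1.726172
n=3: y≈1.726172, sp=5, e=sp−y≈3.273828; I≈9.133203, D=e−e_prev≈1.539453; u=2·3.273828+1/2·9.133203+0·1.539453≈11.114258; next y=1/10·1.726172+1/4·11.114258≈2.951182
n=4: y≈2.951182, sp=5, e=sp−y≈2.048818; I≈11.182021, D=e−e_prev≈-1.225010; u=2·2.048818+1/2·11.182021+0·(-1.225010)≈9.688647; next y=1/10·2.951182+1/4·9.688647≈2.717280
n=5: y≈2.717280, sp=5, e=sp−y≈2.282720; I≈13.464741, D=e−e_prev≈0.233902; u=2·2.282720+1/2·13.464741+0·0.233902≈11.297811; next y=1/10·2.717280+1/4·11.297811≈3.096181
n=6: y≈3.096181, sp=1, e=sp−y≈-2.096181; I≈11.368561, D=e−e_prev≈-4.378901; u=2·(-2.096181)+1/2·11.368561+0·(-4.378901)≈1.491919; next y=1/10·3.096181+1/4·1.491919≈0.682598
n=7: y≈0.682598, sp=1, e=sp−y≈0.317402; I≈11.685963, D=e−e_prev≈2.413583; u=2·0.317402+1/2·11.685963+0·2.413583≈6.477786; next y=1/10·0.682598+1/4·6.477786≈1.687706
n=8: y≈1.687706, sp=1, e=sp−y≈-0.687706; I≈10.998257, D=e−e_prev≈-1.005108; u=2·(-0.687706)+1/2·10.998257+0·(-1.005108)≈4.123716; next y=1/10·1.687706+1/4·4.123716≈1.199700
n=9: y≈1.199700, sp=1, e=sp−y≈-0.199700; I≈10.798557, D=e−e_prev≈0.488007; u=2·(-0.199700)+1/2·10.798557+0·0.488007≈4.999879; next y=1/10·1.199700+1/4·4.999879≈1.369940
n=10: y≈1.369940, sp=1, e=sp−y≈-0.369940; I≈10.428617, D=e−e_prev≈-0.170240; u=2·(-0.369940)+1/2·10.428617+0·(-0.170240)≈4.474429; next y=1/10·1.369940+1/4·4.474429≈1.255601
n=11: y≈1.255601, sp=1, e=sp−y≈-0.255601; I≈10.173016, D=e−e_prev≈0.114339; u=2·(-0.255601)+1/2·10.173016+0·0.114339≈4.575306; next y=1/10·1.255601+1/4·4.575306≈1.269387
n=12: y≈1.269387, sp=1, e=sp−y≈-0.269387; I≈9.903630, D=e−e_prev≈-0.013785; u=2·(-0.269387)+1/2·9.903630+0·(-0.013785)≈4.413042; next y=1/10·1.269387+1/4·4.413042≈1.230199

0 3 7.500 0.000
1 3 4.313 1.875
2 3 6.398 1.266
3 5 11.114 1.726
4 5 9.689 2.951
5 5 11.298 2.717
6 1 1.492 3.096
7 1 6.478 0.683
8 1 4.124 1.688
9 1 5.000 1.200
10 1 4.474 1.370
11 1 4.575 1.256
12 1 4.413 1.269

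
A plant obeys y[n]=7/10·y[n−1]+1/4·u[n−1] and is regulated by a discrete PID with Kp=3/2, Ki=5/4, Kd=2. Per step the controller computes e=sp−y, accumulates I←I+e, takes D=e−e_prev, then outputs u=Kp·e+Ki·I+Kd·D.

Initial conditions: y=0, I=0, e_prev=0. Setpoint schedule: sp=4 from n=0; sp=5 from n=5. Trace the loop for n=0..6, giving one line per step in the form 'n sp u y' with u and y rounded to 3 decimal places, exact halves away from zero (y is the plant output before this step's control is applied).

0 4 19.000 0.000
1 4 -6.563 4.750
2 4 16.562 1.684
3 4 -3.942 5.319
4 4 13.940 2.738
5 5 2.453 5.402
6 5 10.063 4.394

(exact arithmetic carried between steps; '≈' marks a value shown rounded to 6 d.p. or computed from one; I and e_prev carry over from the previous line; the table rounds u and y to 3 d.p., halves away from zero)
n=0: y=0, sp=4, e=sp−y=4; I=4, D=e−e_prev=4; u=3/2·4+5/4·4+2·4=19; next y=7/10·0+1/4·19=4.75
n=1: y=4.75, sp=4, e=sp−y=-0.75; I=3.25, D=e−e_prev=-4.75; u=3/2·(-0.75)+5/4·3.25+2·(-4.75)=-6.5625; next y=7/10·4.75+1/4·(-6.5625)=1.684375
n=2: y=1.684375, sp=4, e=sp−y=2.315625; I=5.565625, D=e−e_prev=3.065625; u=3/2·2.315625+5/4·5.565625+2·3.065625≈16.561719; next y=7/10·1.684375+1/4·16.561719≈5.319492
n=3: y≈5.319492, sp=4, e=sp−y≈-1.319492; I≈4.246133, D=e−e_prev≈-3.635117; u=3/2·(-1.319492)+5/4·4.246133+2·(-3.635117)≈-3.941807; next y=7/10·5.319492+1/4·(-3.941807)≈2.738193
n=4: y≈2.738193, sp=4, e=sp−y≈1.261807; I≈5.507940, D=e−e_prev≈2.581299; u=3/2·1.261807+5/4·5.507940+2·2.581299≈13.940234; next y=7/10·2.738193+1/4·13.940234≈5.401794
n=5: y≈5.401794, sp=5, e=sp−y≈-0.401794; I≈5.106146, D=e−e_prev≈-1.663601; u=3/2·(-0.401794)+5/4·5.106146+2·(-1.663601)≈2.452791; next y=7/10·5.401794+1/4·2.452791≈4.394453
n=6: y≈4.394453, sp=5, e=sp−y≈0.605547; I≈5.711693, D=e−e_prev≈1.007340; u=3/2·0.605547+5/4·5.711693+2·1.007340≈10.062617; next y=7/10·4.394453+1/4·10.062617≈5.591772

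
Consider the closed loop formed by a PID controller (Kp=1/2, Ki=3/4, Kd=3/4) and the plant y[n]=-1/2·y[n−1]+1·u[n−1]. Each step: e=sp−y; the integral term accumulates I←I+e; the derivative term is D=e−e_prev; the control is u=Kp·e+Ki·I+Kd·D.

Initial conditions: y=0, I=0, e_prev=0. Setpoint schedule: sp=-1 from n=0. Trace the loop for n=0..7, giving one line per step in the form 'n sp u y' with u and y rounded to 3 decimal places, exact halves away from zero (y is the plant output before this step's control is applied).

(exact arithmetic carried between steps; '≈' marks a value shown rounded to 6 d.p. or computed from one; I and e_prev carry over from the previous line; the table rounds u and y to 3 d.p., halves away from zero)
n=0: y=0, sp=-1, e=sp−y=-1; I=-1, D=e−e_prev=-1; u=1/2·(-1)+3/4·(-1)+3/4·(-1)=-2; next y=-1/2·0+1·(-2)=-2
n=1: y=-2, sp=-1, e=sp−y=1; I=0, D=e−e_prev=2; u=1/2·1+3/4·0+3/4·2=2; next y=-1/2·(-2)+1·2=3
n=2: y=3, sp=-1, e=sp−y=-4; I=-4, D=e−e_prev=-5; u=1/2·(-4)+3/4·(-4)+3/4·(-5)=-8.75; next y=-1/2·3+1·(-8.75)=-10.25
n=3: y=-10.25, sp=-1, e=sp−y=9.25; I=5.25, D=e−e_prev=13.25; u=1/2·9.25+3/4·5.25+3/4·13.25=18.5; next y=-1/2·(-10.25)+1·18.5=23.625
n=4: y=23.625, sp=-1, e=sp−y=-24.625; I=-19.375, D=e−e_prev=-33.875; u=1/2·(-24.625)+3/4·(-19.375)+3/4·(-33.875)=-52.25; next y=-1/2·23.625+1·(-52.25)=-64.0625
n=5: y=-64.0625, sp=-1, e=sp−y=63.0625; I=43.6875, D=e−e_prev=87.6875; u=1/2·63.0625+3/4·43.6875+3/4·87.6875=130.0625; next y=-1/2·(-64.0625)+1·130.0625=162.09375
n=6: y=162.09375, sp=-1, e=sp−y=-163.09375; I=-119.40625, D=e−e_prev=-226.15625; u=1/2·(-163.09375)+3/4·(-119.40625)+3/4·(-226.15625)=-340.71875; next y=-1/2·162.09375+1·(-340.71875)=-421.765625
n=7: y=-421.765625, sp=-1, e=sp−y=420.765625; I=301.359375, D=e−e_prev=583.859375; u=1/2·420.765625+3/4·301.359375+3/4·583.859375=874.296875; next y=-1/2·(-421.765625)+1·874.296875≈1085.179688

0 -1 -2.000 0.000
1 -1 2.000 -2.000
2 -1 -8.750 3.000
3 -1 18.500 -10.250
4 -1 -52.250 23.625
5 -1 130.063 -64.063
6 -1 -340.719 162.094
7 -1 874.297 -421.766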